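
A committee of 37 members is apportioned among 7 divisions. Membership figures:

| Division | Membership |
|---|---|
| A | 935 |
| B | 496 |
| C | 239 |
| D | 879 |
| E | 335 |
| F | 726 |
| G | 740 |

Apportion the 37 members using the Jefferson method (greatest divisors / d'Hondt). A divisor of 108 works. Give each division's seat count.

A=8; B=4; C=2; D=8; E=3; F=6; G=6

With modified divisor 108: modified quotas A 8.657, B 4.593, C 2.213, D 8.139, E 3.102, F 6.722, G 6.852.
Rounding down: A 8, B 4, C 2, D 8, E 3, F 6, G 6 (total 37).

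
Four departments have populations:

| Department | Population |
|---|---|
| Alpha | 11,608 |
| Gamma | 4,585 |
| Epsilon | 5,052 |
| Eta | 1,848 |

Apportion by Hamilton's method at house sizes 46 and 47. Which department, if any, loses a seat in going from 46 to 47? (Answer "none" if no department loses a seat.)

At 46 seats: Alpha 23, Gamma 9, Epsilon 10, Eta 4.
At 47 seats: Alpha 24, Gamma 9, Epsilon 10, Eta 4.
No department's allocation decreased.

none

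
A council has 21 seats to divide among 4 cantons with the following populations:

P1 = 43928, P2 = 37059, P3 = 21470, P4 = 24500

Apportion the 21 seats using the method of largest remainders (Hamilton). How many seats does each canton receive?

P1 7, P2 6, P3 4, P4 4

Total 126957; standard divisor 126957/21 ≈ 6045.571.
Standard quotas: P1 7.2661, P2 6.1299, P3 3.5514, P4 4.0526.
Lower quotas: P1 7, P2 6, P3 3, P4 4 (sum 20, leaving 1 seat).
Remainders in descending order: P3 0.5514, P1 0.2661, P2 0.1299, P4 0.0526.
Largest remainder: P3 receives the extra seat.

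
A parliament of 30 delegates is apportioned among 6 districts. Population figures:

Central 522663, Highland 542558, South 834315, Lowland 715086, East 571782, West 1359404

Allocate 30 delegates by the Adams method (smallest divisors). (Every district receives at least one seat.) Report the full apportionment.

Standard divisor 4545808/30 ≈ 151526.933; standard quotas: Central 3.449, Highland 3.581, South 5.506, Lowland 4.719, East 3.773, West 8.971.
Rounding up gives 4, 4, 6, 5, 4, 9 = 32 seats, so the divisor must be adjusted.
With modified divisor 172100: modified quotas Central 3.037, Highland 3.153, South 4.848, Lowland 4.155, East 3.322, West 7.899.
Rounding up: Central 4, Highland 4, South 5, Lowland 5, East 4, West 8 (total 30).

Central 4, Highland 4, South 5, Lowland 5, East 4, West 8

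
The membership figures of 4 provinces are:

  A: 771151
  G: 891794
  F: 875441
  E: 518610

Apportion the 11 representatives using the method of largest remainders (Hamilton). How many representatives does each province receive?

Total 3056996; standard divisor 3056996/11 ≈ 277908.727.
Standard quotas: A 2.7748, G 3.2089, F 3.1501, E 1.8661.
Lower quotas: A 2, G 3, F 3, E 1 (sum 9, leaving 2 seats).
Remainders in descending order: E 0.8661, A 0.7748, G 0.2089, F 0.1501.
Largest remainders: E, A receive the extra seats.

A 3, G 3, F 3, E 2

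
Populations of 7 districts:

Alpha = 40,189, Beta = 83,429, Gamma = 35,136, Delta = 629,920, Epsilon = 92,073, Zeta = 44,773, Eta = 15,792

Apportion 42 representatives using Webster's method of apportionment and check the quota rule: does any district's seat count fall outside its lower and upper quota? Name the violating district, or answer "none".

Delta

Standard quotas: Alpha 1.793, Beta 3.722, Gamma 1.568, Delta 28.106, Epsilon 4.108, Zeta 1.998, Eta 0.705.
Webster allocation: Alpha 2, Beta 4, Gamma 2, Delta 27, Epsilon 4, Zeta 2, Eta 1.
Delta has quota 28.106 (lower 28, upper 29) but receives 27 — outside the quota interval.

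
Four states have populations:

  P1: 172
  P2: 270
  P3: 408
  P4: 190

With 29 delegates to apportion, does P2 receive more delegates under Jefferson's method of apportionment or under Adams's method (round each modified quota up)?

Adams

Jefferson: P1 5, P2 7, P3 12, P4 5.
Adams: P1 5, P2 8, P3 11, P4 5.
P2 gets 7 under Jefferson and 8 under Adams.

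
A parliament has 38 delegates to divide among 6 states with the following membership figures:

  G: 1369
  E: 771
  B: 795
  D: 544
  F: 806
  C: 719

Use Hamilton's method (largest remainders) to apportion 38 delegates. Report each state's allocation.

G 10, E 6, B 6, D 4, F 6, C 6

Total 5004; standard divisor 5004/38 ≈ 131.684.
Standard quotas: G 10.396, E 5.855, B 6.037, D 4.131, F 6.121, C 5.460.
Lower quotas: G 10, E 5, B 6, D 4, F 6, C 5 (sum 36, leaving 2 seats).
Remainders in descending order: E 0.855, C 0.460, G 0.396, D 0.131, F 0.121, B 0.037.
The surplus seats go to E, C.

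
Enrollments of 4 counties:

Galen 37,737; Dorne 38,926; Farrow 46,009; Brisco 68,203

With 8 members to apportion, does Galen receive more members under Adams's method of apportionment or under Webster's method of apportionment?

Adams

Adams: Galen 2, Dorne 2, Farrow 2, Brisco 2.
Webster: Galen 1, Dorne 2, Farrow 2, Brisco 3.
Galen gets 2 under Adams and 1 under Webster.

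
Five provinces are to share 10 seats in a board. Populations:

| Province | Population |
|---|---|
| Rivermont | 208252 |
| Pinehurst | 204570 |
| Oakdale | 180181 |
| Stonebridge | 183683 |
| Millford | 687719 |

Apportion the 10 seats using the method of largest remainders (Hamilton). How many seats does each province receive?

Total 1464405; standard divisor 1464405/10 ≈ 146440.5.
Standard quotas: Rivermont 1.4221, Pinehurst 1.3969, Oakdale 1.2304, Stonebridge 1.2543, Millford 4.6962.
Lower quotas: Rivermont 1, Pinehurst 1, Oakdale 1, Stonebridge 1, Millford 4 (sum 8, leaving 2 seats).
Remainders in descending order: Millford 0.6962, Rivermont 0.4221, Pinehurst 0.3969, Stonebridge 0.2543, Oakdale 0.2304.
The surplus seats go to Millford, Rivermont.

Rivermont: 2; Pinehurst: 1; Oakdale: 1; Stonebridge: 1; Millford: 5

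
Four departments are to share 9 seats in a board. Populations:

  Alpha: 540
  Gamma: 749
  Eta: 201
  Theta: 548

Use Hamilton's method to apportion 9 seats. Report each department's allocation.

Alpha=2, Gamma=3, Eta=1, Theta=3

Standard divisor: 2038 ÷ 9 ≈ 226.444.
Standard quotas: Alpha 2.385, Gamma 3.308, Eta 0.888, Theta 2.420.
Lower quotas: Alpha 2, Gamma 3, Eta 0, Theta 2 (sum 7, leaving 2 seats).
Remainders in descending order: Eta 0.888, Theta 0.420, Alpha 0.385, Gamma 0.308.
Largest remainders: Eta, Theta receive the extra seats.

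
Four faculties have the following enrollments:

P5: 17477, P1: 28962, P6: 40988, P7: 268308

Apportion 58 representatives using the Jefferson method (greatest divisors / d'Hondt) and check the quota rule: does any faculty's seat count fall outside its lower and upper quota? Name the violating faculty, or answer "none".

P7

Standard quotas: P5 2.849, P1 4.722, P6 6.683, P7 43.746.
Jefferson allocation: P5 2, P1 4, P6 7, P7 45.
P7 has quota 43.746 (lower 43, upper 44) but receives 45 — outside the quota interval.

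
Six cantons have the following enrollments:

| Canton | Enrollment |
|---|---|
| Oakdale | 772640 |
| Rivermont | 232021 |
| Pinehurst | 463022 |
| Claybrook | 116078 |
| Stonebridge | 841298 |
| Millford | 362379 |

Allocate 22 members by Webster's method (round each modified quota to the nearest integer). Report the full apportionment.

Standard divisor 2787438/22 ≈ 126701.727; standard quotas: Oakdale 6.098, Rivermont 1.831, Pinehurst 3.654, Claybrook 0.916, Stonebridge 6.640, Millford 2.860.
Rounding to the nearest integer gives 6, 2, 4, 1, 7, 3 = 23 seats, so the divisor must be adjusted.
With modified divisor 130900: modified quotas Oakdale 5.903, Rivermont 1.773, Pinehurst 3.537, Claybrook 0.887, Stonebridge 6.427, Millford 2.768.
Rounding to the nearest integer: Oakdale 6, Rivermont 2, Pinehurst 4, Claybrook 1, Stonebridge 6, Millford 3 (total 22).

Oakdale: 6, Rivermont: 2, Pinehurst: 4, Claybrook: 1, Stonebridge: 6, Millford: 3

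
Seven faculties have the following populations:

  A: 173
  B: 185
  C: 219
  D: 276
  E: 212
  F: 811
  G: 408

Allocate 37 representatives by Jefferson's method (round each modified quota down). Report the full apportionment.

A 3, B 3, C 3, D 4, E 3, F 14, G 7

Standard divisor 2284/37 ≈ 61.73; standard quotas: A 2.803, B 2.997, C 3.548, D 4.471, E 3.434, F 13.138, G 6.609.
Rounding down gives 2, 2, 3, 4, 3, 13, 6 = 33 seats, so the divisor must be adjusted.
With modified divisor 56: modified quotas A 3.089, B 3.304, C 3.911, D 4.929, E 3.786, F 14.482, G 7.286.
Rounding down: A 3, B 3, C 3, D 4, E 3, F 14, G 7 (total 37).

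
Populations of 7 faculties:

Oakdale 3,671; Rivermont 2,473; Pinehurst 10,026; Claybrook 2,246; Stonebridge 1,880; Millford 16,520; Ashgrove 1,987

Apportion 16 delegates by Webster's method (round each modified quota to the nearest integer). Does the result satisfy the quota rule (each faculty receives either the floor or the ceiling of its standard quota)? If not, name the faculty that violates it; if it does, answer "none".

Standard quotas: Oakdale 1.514, Rivermont 1.020, Pinehurst 4.134, Claybrook 0.926, Stonebridge 0.775, Millford 6.812, Ashgrove 0.819.
Webster allocation: Oakdale 1, Rivermont 1, Pinehurst 4, Claybrook 1, Stonebridge 1, Millford 7, Ashgrove 1.
Every allocation lies between the lower and upper quota.

none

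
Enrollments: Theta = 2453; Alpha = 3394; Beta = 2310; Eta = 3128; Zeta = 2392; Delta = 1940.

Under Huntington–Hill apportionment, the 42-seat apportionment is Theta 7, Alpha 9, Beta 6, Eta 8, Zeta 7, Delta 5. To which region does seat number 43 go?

Priority for the next seat is population ÷ (√(s·(s+1))).
Priorities: Theta 327.796, Alpha 357.759, Beta 356.441, Eta 368.638, Zeta 319.644, Delta 354.194.
Highest priority: Eta.

Eta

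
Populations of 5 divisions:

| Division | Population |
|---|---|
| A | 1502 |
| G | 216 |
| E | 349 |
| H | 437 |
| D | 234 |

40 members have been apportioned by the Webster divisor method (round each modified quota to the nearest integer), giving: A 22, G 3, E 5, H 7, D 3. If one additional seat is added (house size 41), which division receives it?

Priority for the next seat is population ÷ (current seats + 0.5).
Priorities: A 66.756, G 61.714, E 63.455, H 58.267, D 66.857.
Highest priority: D.

D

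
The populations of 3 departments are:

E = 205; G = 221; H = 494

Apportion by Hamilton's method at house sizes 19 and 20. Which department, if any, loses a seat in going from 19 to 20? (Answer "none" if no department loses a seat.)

At 19 seats: E 4, G 5, H 10.
At 20 seats: E 4, G 5, H 11.
No department's allocation decreased.

none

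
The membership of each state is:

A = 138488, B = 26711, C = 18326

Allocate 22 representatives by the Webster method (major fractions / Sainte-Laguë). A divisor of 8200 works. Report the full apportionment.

With modified divisor 8200: modified quotas A 16.889, B 3.257, C 2.235.
Rounding to the nearest integer: A 17, B 3, C 2 (total 22).

A=17, B=3, C=2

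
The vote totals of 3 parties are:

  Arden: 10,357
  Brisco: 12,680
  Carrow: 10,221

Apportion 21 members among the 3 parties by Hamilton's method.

Standard divisor: 33258 ÷ 21 ≈ 1583.714.
Standard quotas: Arden 6.5397, Brisco 8.0065, Carrow 6.4538.
Lower quotas: Arden 6, Brisco 8, Carrow 6 (sum 20, leaving 1 seat).
Remainders in descending order: Arden 0.5397, Carrow 0.4538, Brisco 0.0065.
Largest remainder: Arden receives the extra seat.

Arden 7, Brisco 8, Carrow 6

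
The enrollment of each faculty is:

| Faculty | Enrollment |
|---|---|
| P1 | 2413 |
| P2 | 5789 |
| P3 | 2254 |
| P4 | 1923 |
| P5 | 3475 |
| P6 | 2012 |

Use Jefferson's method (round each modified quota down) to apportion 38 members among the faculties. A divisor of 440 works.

With modified divisor 440: modified quotas P1 5.484, P2 13.157, P3 5.123, P4 4.370, P5 7.898, P6 4.573.
Rounding down: P1 5, P2 13, P3 5, P4 4, P5 7, P6 4 (total 38).

P1: 5, P2: 13, P3: 5, P4: 4, P5: 7, P6: 4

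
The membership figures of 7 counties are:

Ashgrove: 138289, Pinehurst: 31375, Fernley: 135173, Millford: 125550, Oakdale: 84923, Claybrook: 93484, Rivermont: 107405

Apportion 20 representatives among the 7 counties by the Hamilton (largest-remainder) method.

Standard divisor: 716199 ÷ 20 ≈ 35809.95.
Standard quotas: Ashgrove 3.8617, Pinehurst 0.8762, Fernley 3.7747, Millford 3.5060, Oakdale 2.3715, Claybrook 2.6106, Rivermont 2.9993.
Lower quotas: Ashgrove 3, Pinehurst 0, Fernley 3, Millford 3, Oakdale 2, Claybrook 2, Rivermont 2 (sum 15, leaving 5 seats).
Remainders in descending order: Rivermont 0.9993, Pinehurst 0.8762, Ashgrove 0.8617, Fernley 0.7747, Claybrook 0.6106, Millford 0.5060, Oakdale 0.3715.
The surplus seats go to Rivermont, Pinehurst, Ashgrove, Fernley, Claybrook.

Ashgrove=4, Pinehurst=1, Fernley=4, Millford=3, Oakdale=2, Claybrook=3, Rivermont=3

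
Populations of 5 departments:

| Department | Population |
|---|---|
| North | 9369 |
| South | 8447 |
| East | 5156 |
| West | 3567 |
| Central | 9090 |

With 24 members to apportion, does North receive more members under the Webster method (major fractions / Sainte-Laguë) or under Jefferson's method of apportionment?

Jefferson

Webster: North 6, South 6, East 4, West 2, Central 6.
Jefferson: North 7, South 6, East 3, West 2, Central 6.
North gets 6 under Webster and 7 under Jefferson.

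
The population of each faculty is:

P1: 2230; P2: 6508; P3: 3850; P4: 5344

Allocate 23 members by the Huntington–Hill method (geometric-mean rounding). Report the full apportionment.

With divisor 796: modified quotas P1 2.802, P2 8.176, P3 4.837, P4 6.714.
Geometric-mean thresholds: P1 √(2·3)=2.449, P2 √(8·9)=8.485, P3 √(4·5)=4.472, P4 √(6·7)=6.481.
Each quota rounded against its threshold gives P1 3, P2 8, P3 5, P4 7 (total 23).

P1 3, P2 8, P3 5, P4 7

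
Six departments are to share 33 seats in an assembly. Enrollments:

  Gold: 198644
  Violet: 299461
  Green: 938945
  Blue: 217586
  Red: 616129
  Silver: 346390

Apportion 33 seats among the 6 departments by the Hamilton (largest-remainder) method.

Total 2617155; standard divisor 2617155/33 ≈ 79307.727.
Standard quotas: Gold 2.5047, Violet 3.7759, Green 11.8393, Blue 2.7436, Red 7.7688, Silver 4.3677.
Lower quotas: Gold 2, Violet 3, Green 11, Blue 2, Red 7, Silver 4 (sum 29, leaving 4 seats).
Remainders in descending order: Green 0.8393, Violet 0.7759, Red 0.7688, Blue 0.7436, Gold 0.5047, Silver 0.3677.
Largest remainders: Green, Violet, Red, Blue receive the extra seats.

Gold 2, Violet 4, Green 12, Blue 3, Red 8, Silver 4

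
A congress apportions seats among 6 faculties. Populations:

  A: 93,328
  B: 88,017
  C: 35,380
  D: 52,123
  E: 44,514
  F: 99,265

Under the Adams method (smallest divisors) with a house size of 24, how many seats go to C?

2

Standard divisor 412627/24 ≈ 17192.792; standard quotas: A 5.428, B 5.119, C 2.058, D 3.032, E 2.589, F 5.774.
Rounding up gives 6, 6, 3, 4, 3, 6 = 28 seats, so the divisor must be adjusted.
With modified divisor 19300: modified quotas A 4.836, B 4.560, C 1.833, D 2.701, E 2.306, F 5.143.
Rounding up: A 5, B 5, C 2, D 3, E 3, F 6 (total 24).
C receives 2.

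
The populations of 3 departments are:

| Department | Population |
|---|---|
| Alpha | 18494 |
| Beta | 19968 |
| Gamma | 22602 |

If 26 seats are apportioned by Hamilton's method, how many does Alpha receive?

Total 61064; standard divisor 61064/26 ≈ 2348.615.
Standard quotas: Alpha 7.8744, Beta 8.5020, Gamma 9.6235.
Lower quotas: Alpha 7, Beta 8, Gamma 9 (sum 24, leaving 2 seats).
Remainders in descending order: Alpha 0.8744, Gamma 0.6235, Beta 0.5020.
Largest remainders: Alpha, Gamma receive the extra seats.
Alpha receives 8.

8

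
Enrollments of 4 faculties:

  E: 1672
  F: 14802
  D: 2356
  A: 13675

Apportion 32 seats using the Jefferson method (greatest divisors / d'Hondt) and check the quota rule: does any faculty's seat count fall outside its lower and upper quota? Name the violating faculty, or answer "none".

Standard quotas: E 1.646, F 14.572, D 2.319, A 13.463.
Jefferson allocation: E 1, F 15, D 2, A 14.
Every allocation lies between the lower and upper quota.

none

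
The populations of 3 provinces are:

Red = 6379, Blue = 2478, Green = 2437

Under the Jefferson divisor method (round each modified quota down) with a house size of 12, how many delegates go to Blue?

Standard divisor 11294/12 ≈ 941.167; standard quotas: Red 6.778, Blue 2.633, Green 2.589.
Rounding down gives 6, 2, 2 = 10 seats, so the divisor must be adjusted.
With modified divisor 820: modified quotas Red 7.779, Blue 3.022, Green 2.972.
Rounding down: Red 7, Blue 3, Green 2 (total 12).
Blue receives 3.

3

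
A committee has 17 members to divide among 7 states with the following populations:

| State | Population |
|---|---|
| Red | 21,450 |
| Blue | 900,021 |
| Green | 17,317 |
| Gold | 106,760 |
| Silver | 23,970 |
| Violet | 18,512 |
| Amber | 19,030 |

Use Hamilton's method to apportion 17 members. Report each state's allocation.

Total 1107060; standard divisor 1107060/17 ≈ 65121.176.
Standard quotas: Red 0.3294, Blue 13.8207, Green 0.2659, Gold 1.6394, Silver 0.3681, Violet 0.2843, Amber 0.2922.
Lower quotas: Red 0, Blue 13, Green 0, Gold 1, Silver 0, Violet 0, Amber 0 (sum 14, leaving 3 seats).
Remainders in descending order: Blue 0.8207, Gold 0.6394, Silver 0.3681, Red 0.3294, Amber 0.2922, Violet 0.2843, Green 0.2659.
The surplus seats go to Blue, Gold, Silver.

Red: 0, Blue: 14, Green: 0, Gold: 2, Silver: 1, Violet: 0, Amber: 0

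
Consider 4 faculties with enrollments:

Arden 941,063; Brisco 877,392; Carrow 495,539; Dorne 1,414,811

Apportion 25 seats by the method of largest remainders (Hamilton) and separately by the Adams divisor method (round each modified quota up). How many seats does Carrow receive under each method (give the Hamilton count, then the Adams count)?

3 and 4

Hamilton: Arden 6, Brisco 6, Carrow 3, Dorne 10.
Adams: Arden 6, Brisco 6, Carrow 4, Dorne 9.
Carrow gets 3 under Hamilton and 4 under Adams.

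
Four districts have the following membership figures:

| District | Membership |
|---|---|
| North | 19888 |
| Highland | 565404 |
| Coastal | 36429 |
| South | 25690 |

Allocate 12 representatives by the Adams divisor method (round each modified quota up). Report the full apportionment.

North 1, Highland 9, Coastal 1, South 1

Standard divisor 647411/12 ≈ 53950.917; standard quotas: North 0.369, Highland 10.480, Coastal 0.675, South 0.476.
Rounding up gives 1, 11, 1, 1 = 14 seats, so the divisor must be adjusted.
With modified divisor 66700: modified quotas North 0.298, Highland 8.477, Coastal 0.546, South 0.385.
Rounding up: North 1, Highland 9, Coastal 1, South 1 (total 12).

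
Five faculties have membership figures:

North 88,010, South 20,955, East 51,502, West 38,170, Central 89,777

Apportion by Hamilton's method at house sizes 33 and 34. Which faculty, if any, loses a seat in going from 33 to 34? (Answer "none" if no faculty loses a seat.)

South

At 33 seats: North 10, South 3, East 6, West 4, Central 10.
At 34 seats: North 10, South 2, East 6, West 5, Central 11.
South drops from 3 to 2.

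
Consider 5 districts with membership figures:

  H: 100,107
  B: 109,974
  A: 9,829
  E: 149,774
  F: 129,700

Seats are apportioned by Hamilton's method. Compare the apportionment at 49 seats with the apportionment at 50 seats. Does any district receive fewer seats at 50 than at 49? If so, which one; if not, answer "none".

none

At 49 seats: H 10, B 11, A 1, E 14, F 13.
At 50 seats: H 10, B 11, A 1, E 15, F 13.
No district's allocation decreased.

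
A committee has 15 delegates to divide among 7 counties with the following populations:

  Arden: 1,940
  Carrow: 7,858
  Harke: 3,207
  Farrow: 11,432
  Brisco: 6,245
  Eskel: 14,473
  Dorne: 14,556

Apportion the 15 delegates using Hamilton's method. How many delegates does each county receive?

Standard divisor: 59711 ÷ 15 ≈ 3980.733.
Standard quotas: Arden 0.4873, Carrow 1.9740, Harke 0.8056, Farrow 2.8718, Brisco 1.5688, Eskel 3.6358, Dorne 3.6566.
Lower quotas: Arden 0, Carrow 1, Harke 0, Farrow 2, Brisco 1, Eskel 3, Dorne 3 (sum 10, leaving 5 seats).
Remainders in descending order: Carrow 0.9740, Farrow 0.8718, Harke 0.8056, Dorne 0.6566, Eskel 0.6358, Brisco 0.5688, Arden 0.4873.
Largest remainders: Carrow, Farrow, Harke, Dorne, Eskel receive the extra seats.

Arden: 0; Carrow: 2; Harke: 1; Farrow: 3; Brisco: 1; Eskel: 4; Dorne: 4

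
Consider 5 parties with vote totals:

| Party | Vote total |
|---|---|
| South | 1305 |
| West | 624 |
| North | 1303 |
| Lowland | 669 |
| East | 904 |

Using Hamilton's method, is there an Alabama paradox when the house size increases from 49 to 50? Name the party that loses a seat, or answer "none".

At 49 seats: South 13, West 7, North 13, Lowland 7, East 9.
At 50 seats: South 14, West 6, North 14, Lowland 7, East 9.
West drops from 7 to 6.

West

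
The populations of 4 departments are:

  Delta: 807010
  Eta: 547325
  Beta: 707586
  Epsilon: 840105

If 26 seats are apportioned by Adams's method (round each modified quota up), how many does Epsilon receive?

Standard divisor 2902026/26 ≈ 111616.385; standard quotas: Delta 7.230, Eta 4.904, Beta 6.339, Epsilon 7.527.
Rounding up gives 8, 5, 7, 8 = 28 seats, so the divisor must be adjusted.
With modified divisor 119000: modified quotas Delta 6.782, Eta 4.599, Beta 5.946, Epsilon 7.060.
Rounding up: Delta 7, Eta 5, Beta 6, Epsilon 8 (total 26).
Epsilon receives 8.

8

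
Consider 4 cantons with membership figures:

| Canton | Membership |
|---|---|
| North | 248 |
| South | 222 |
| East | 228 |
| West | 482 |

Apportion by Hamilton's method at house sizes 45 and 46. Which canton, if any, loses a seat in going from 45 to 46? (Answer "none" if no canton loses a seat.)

At 45 seats: North 9, South 9, East 9, West 18.
At 46 seats: North 10, South 8, East 9, West 19.
South drops from 9 to 8.

South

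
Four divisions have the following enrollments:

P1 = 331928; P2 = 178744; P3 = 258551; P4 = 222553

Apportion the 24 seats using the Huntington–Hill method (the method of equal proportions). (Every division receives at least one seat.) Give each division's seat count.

With divisor 40300: modified quotas P1 8.236, P2 4.435, P3 6.416, P4 5.522.
Geometric-mean thresholds: P1 √(8·9)=8.485, P2 √(4·5)=4.472, P3 √(6·7)=6.481, P4 √(5·6)=5.477.
Each quota rounded against its threshold gives P1 8, P2 4, P3 6, P4 6 (total 24).

P1 8, P2 4, P3 6, P4 6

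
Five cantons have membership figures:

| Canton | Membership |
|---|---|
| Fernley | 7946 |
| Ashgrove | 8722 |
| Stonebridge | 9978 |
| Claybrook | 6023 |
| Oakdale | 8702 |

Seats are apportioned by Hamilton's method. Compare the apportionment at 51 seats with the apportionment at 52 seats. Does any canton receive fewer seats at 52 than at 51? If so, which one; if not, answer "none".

none

At 51 seats: Fernley 10, Ashgrove 11, Stonebridge 12, Claybrook 7, Oakdale 11.
At 52 seats: Fernley 10, Ashgrove 11, Stonebridge 12, Claybrook 8, Oakdale 11.
No canton's allocation decreased.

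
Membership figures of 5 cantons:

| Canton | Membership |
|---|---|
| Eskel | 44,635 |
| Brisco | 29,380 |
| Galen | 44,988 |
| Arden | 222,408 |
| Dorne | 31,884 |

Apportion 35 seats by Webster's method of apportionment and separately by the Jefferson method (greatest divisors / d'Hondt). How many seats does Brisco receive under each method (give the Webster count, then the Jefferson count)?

Webster: Eskel 4, Brisco 3, Galen 4, Arden 21, Dorne 3.
Jefferson: Eskel 4, Brisco 2, Galen 4, Arden 22, Dorne 3.
Brisco gets 3 under Webster and 2 under Jefferson.

3 and 2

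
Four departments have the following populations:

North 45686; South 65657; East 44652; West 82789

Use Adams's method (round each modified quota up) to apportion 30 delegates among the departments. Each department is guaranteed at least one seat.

Standard divisor 238784/30 ≈ 7959.467; standard quotas: North 5.740, South 8.249, East 5.610, West 10.401.
Rounding up gives 6, 9, 6, 11 = 32 seats, so the divisor must be adjusted.
With modified divisor 8600: modified quotas North 5.312, South 7.635, East 5.192, West 9.627.
Rounding up: North 6, South 8, East 6, West 10 (total 30).

North=6, South=8, East=6, West=10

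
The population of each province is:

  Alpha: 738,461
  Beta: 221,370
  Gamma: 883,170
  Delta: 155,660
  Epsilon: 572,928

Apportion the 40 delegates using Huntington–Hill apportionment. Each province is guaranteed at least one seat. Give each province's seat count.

Alpha=12, Beta=3, Gamma=14, Delta=2, Epsilon=9

With divisor 64089: modified quotas Alpha 11.522, Beta 3.454, Gamma 13.780, Delta 2.429, Epsilon 8.940.
Geometric-mean thresholds: Alpha √(11·12)=11.489, Beta √(3·4)=3.464, Gamma √(13·14)=13.491, Delta √(2·3)=2.449, Epsilon √(8·9)=8.485.
Each quota rounded against its threshold gives Alpha 12, Beta 3, Gamma 14, Delta 2, Epsilon 9 (total 40).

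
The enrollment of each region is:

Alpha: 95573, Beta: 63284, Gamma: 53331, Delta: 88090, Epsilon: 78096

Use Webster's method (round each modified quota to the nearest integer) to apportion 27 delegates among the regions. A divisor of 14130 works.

Alpha: 7, Beta: 4, Gamma: 4, Delta: 6, Epsilon: 6

With modified divisor 14130: modified quotas Alpha 6.764, Beta 4.479, Gamma 3.774, Delta 6.234, Epsilon 5.527.
Rounding to the nearest integer: Alpha 7, Beta 4, Gamma 4, Delta 6, Epsilon 6 (total 27).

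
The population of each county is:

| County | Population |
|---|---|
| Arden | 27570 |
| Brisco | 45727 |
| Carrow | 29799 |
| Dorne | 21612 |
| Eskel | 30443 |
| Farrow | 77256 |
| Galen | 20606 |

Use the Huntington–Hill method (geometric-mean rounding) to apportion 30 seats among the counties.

Arden 3, Brisco 5, Carrow 4, Dorne 3, Eskel 4, Farrow 9, Galen 2

With divisor 8507: modified quotas Arden 3.241, Brisco 5.375, Carrow 3.503, Dorne 2.540, Eskel 3.579, Farrow 9.081, Galen 2.422.
Geometric-mean thresholds: Arden √(3·4)=3.464, Brisco √(5·6)=5.477, Carrow √(3·4)=3.464, Dorne √(2·3)=2.449, Eskel √(3·4)=3.464, Farrow √(9·10)=9.487, Galen √(2·3)=2.449.
Each quota rounded against its threshold gives Arden 3, Brisco 5, Carrow 4, Dorne 3, Eskel 4, Farrow 9, Galen 2 (total 30).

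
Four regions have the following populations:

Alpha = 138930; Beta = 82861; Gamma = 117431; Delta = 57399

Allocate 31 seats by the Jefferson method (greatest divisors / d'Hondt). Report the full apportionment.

Alpha 11; Beta 7; Gamma 9; Delta 4

Standard divisor 396621/31 ≈ 12794.226; standard quotas: Alpha 10.859, Beta 6.476, Gamma 9.178, Delta 4.486.
Rounding down gives 10, 6, 9, 4 = 29 seats, so the divisor must be adjusted.
With modified divisor 11800: modified quotas Alpha 11.774, Beta 7.022, Gamma 9.952, Delta 4.864.
Rounding down: Alpha 11, Beta 7, Gamma 9, Delta 4 (total 31).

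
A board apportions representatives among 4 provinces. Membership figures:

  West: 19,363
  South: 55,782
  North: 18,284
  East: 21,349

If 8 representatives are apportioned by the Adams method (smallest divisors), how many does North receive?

Standard divisor 114778/8 ≈ 14347.25; standard quotas: West 1.350, South 3.888, North 1.274, East 1.488.
Rounding up gives 2, 4, 2, 2 = 10 seats, so the divisor must be adjusted.
With modified divisor 18980: modified quotas West 1.020, South 2.939, North 0.963, East 1.125.
Rounding up: West 2, South 3, North 1, East 2 (total 8).
North receives 1.

1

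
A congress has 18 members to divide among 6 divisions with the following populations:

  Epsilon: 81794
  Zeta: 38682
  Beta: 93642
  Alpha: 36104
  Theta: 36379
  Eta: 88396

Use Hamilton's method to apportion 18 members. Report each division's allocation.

Epsilon: 4, Zeta: 2, Beta: 4, Alpha: 2, Theta: 2, Eta: 4

The standard divisor is 374997/18 ≈ 20833.167.
Standard quotas: Epsilon 3.9261, Zeta 1.8568, Beta 4.4949, Alpha 1.7330, Theta 1.7462, Eta 4.2430.
Lower quotas: Epsilon 3, Zeta 1, Beta 4, Alpha 1, Theta 1, Eta 4 (sum 14, leaving 4 seats).
Remainders in descending order: Epsilon 0.9261, Zeta 0.8568, Theta 0.7462, Alpha 0.7330, Beta 0.4949, Eta 0.2430.
The surplus seats go to Epsilon, Zeta, Theta, Alpha.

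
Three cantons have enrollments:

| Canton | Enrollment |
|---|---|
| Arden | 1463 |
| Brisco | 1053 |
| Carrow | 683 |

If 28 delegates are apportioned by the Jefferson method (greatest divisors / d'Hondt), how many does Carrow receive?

6

Standard divisor 3199/28 ≈ 114.25; standard quotas: Arden 12.805, Brisco 9.217, Carrow 5.978.
Rounding down gives 12, 9, 5 = 26 seats, so the divisor must be adjusted.
With modified divisor 110: modified quotas Arden 13.300, Brisco 9.573, Carrow 6.209.
Rounding down: Arden 13, Brisco 9, Carrow 6 (total 28).
Carrow receives 6.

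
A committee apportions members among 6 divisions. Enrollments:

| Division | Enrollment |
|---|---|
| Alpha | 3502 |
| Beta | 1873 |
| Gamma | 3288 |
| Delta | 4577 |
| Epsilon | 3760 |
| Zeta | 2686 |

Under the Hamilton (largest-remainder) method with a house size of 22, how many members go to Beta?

Standard divisor: 19686 ÷ 22 ≈ 894.818.
Standard quotas: Alpha 3.914, Beta 2.093, Gamma 3.674, Delta 5.115, Epsilon 4.202, Zeta 3.002.
Lower quotas: Alpha 3, Beta 2, Gamma 3, Delta 5, Epsilon 4, Zeta 3 (sum 20, leaving 2 seats).
Remainders in descending order: Alpha 0.914, Gamma 0.674, Epsilon 0.202, Delta 0.115, Beta 0.093, Zeta 0.002.
The surplus seats go to Alpha, Gamma.
Beta receives 2.

2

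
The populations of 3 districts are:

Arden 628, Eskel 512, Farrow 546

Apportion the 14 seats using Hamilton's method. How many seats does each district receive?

Arden=5, Eskel=4, Farrow=5

Total 1686; standard divisor 1686/14 ≈ 120.429.
Standard quotas: Arden 5.215, Eskel 4.251, Farrow 4.534.
Lower quotas: Arden 5, Eskel 4, Farrow 4 (sum 13, leaving 1 seat).
Remainders in descending order: Farrow 0.534, Eskel 0.251, Arden 0.215.
Largest remainder: Farrow receives the extra seat.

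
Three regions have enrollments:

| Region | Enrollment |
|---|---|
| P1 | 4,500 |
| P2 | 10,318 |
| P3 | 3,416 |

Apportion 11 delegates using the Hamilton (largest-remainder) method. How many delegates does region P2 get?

Standard divisor: 18234 ÷ 11 ≈ 1657.636.
Standard quotas: P1 2.7147, P2 6.2245, P3 2.0608.
Lower quotas: P1 2, P2 6, P3 2 (sum 10, leaving 1 seat).
Remainders in descending order: P1 0.7147, P2 0.2245, P3 0.0608.
The surplus seat goes to P1.
P2 receives 6.

6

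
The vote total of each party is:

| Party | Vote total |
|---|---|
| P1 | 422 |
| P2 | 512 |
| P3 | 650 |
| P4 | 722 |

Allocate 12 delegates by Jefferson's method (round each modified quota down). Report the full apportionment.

Standard divisor 2306/12 ≈ 192.167; standard quotas: P1 2.196, P2 2.664, P3 3.382, P4 3.757.
Rounding down gives 2, 2, 3, 3 = 10 seats, so the divisor must be adjusted.
With modified divisor 167: modified quotas P1 2.527, P2 3.066, P3 3.892, P4 4.323.
Rounding down: P1 2, P2 3, P3 3, P4 4 (total 12).

P1=2; P2=3; P3=3; P4=4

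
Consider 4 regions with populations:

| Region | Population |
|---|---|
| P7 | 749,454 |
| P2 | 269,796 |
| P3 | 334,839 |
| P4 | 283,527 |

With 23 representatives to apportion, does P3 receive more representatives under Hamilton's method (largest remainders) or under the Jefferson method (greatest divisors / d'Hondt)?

Hamilton: P7 10, P2 4, P3 5, P4 4.
Jefferson: P7 11, P2 4, P3 4, P4 4.
P3 gets 5 under Hamilton and 4 under Jefferson.

Hamilton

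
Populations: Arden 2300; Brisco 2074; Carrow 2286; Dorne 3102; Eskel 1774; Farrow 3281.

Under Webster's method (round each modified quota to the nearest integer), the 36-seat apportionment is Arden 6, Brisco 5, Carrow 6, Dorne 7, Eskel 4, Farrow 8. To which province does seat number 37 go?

Dorne

Priority for the next seat is population ÷ (current seats + 0.5).
Priorities: Arden 353.846, Brisco 377.091, Carrow 351.692, Dorne 413.600, Eskel 394.222, Farrow 386.000.
Highest priority: Dorne.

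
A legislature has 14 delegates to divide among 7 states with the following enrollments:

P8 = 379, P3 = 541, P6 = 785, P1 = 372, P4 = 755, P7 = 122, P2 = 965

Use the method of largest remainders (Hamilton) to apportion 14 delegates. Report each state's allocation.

P8 1, P3 2, P6 3, P1 1, P4 3, P7 0, P2 4

Standard divisor: 3919 ÷ 14 ≈ 279.929.
Standard quotas: P8 1.354, P3 1.933, P6 2.804, P1 1.329, P4 2.697, P7 0.436, P2 3.447.
Lower quotas: P8 1, P3 1, P6 2, P1 1, P4 2, P7 0, P2 3 (sum 10, leaving 4 seats).
Remainders in descending order: P3 0.933, P6 0.804, P4 0.697, P2 0.447, P7 0.436, P8 0.354, P1 0.329.
Largest remainders: P3, P6, P4, P2 receive the extra seats.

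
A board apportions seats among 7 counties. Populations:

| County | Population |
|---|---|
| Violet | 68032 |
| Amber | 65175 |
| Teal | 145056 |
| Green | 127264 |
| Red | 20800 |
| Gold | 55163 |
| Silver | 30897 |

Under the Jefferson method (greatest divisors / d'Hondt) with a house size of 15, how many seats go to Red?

0

Standard divisor 512387/15 ≈ 34159.133; standard quotas: Violet 1.992, Amber 1.908, Teal 4.246, Green 3.726, Red 0.609, Gold 1.615, Silver 0.905.
Rounding down gives 1, 1, 4, 3, 0, 1, 0 = 10 seats, so the divisor must be adjusted.
With modified divisor 28300: modified quotas Violet 2.404, Amber 2.303, Teal 5.126, Green 4.497, Red 0.735, Gold 1.949, Silver 1.092.
Rounding down: Violet 2, Amber 2, Teal 5, Green 4, Red 0, Gold 1, Silver 1 (total 15).
Red receives 0.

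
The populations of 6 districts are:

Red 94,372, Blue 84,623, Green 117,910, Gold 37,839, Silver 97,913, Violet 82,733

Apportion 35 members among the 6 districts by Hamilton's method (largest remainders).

The standard divisor is 515390/35 ≈ 14725.429.
Standard quotas: Red 6.4088, Blue 5.7467, Green 8.0072, Gold 2.5696, Silver 6.6492, Violet 5.6184.
Lower quotas: Red 6, Blue 5, Green 8, Gold 2, Silver 6, Violet 5 (sum 32, leaving 3 seats).
Remainders in descending order: Blue 0.7467, Silver 0.6492, Violet 0.6184, Gold 0.5696, Red 0.4088, Green 0.0072.
The surplus seats go to Blue, Silver, Violet.

Red=6, Blue=6, Green=8, Gold=2, Silver=7, Violet=6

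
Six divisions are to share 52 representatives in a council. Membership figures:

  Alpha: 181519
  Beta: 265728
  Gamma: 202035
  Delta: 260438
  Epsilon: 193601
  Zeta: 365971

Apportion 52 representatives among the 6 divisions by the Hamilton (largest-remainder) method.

The standard divisor is 1469292/52 ≈ 28255.615.
Standard quotas: Alpha 6.4242, Beta 9.4044, Gamma 7.1503, Delta 9.2172, Epsilon 6.8518, Zeta 12.9522.
Lower quotas: Alpha 6, Beta 9, Gamma 7, Delta 9, Epsilon 6, Zeta 12 (sum 49, leaving 3 seats).
Remainders in descending order: Zeta 0.9522, Epsilon 0.8518, Alpha 0.4242, Beta 0.4044, Delta 0.2172, Gamma 0.1503.
The surplus seats go to Zeta, Epsilon, Alpha.

Alpha=7; Beta=9; Gamma=7; Delta=9; Epsilon=7; Zeta=13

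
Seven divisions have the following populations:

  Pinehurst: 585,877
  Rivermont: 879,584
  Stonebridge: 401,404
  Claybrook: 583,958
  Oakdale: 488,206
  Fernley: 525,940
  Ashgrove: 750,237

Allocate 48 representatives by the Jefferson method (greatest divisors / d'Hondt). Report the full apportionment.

Pinehurst 7; Rivermont 10; Stonebridge 4; Claybrook 7; Oakdale 5; Fernley 6; Ashgrove 9

Standard divisor 4215206/48 ≈ 87816.792; standard quotas: Pinehurst 6.672, Rivermont 10.016, Stonebridge 4.571, Claybrook 6.650, Oakdale 5.559, Fernley 5.989, Ashgrove 8.543.
Rounding down gives 6, 10, 4, 6, 5, 5, 8 = 44 seats, so the divisor must be adjusted.
With modified divisor 82400: modified quotas Pinehurst 7.110, Rivermont 10.675, Stonebridge 4.871, Claybrook 7.087, Oakdale 5.925, Fernley 6.383, Ashgrove 9.105.
Rounding down: Pinehurst 7, Rivermont 10, Stonebridge 4, Claybrook 7, Oakdale 5, Fernley 6, Ashgrove 9 (total 48).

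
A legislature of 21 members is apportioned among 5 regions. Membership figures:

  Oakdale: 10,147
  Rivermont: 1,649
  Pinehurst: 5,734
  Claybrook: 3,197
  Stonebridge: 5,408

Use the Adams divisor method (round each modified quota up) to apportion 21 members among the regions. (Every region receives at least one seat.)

Oakdale: 8; Rivermont: 2; Pinehurst: 4; Claybrook: 3; Stonebridge: 4

Standard divisor 26135/21 ≈ 1244.524; standard quotas: Oakdale 8.153, Rivermont 1.325, Pinehurst 4.607, Claybrook 2.569, Stonebridge 4.345.
Rounding up gives 9, 2, 5, 3, 5 = 24 seats, so the divisor must be adjusted.
With modified divisor 1442: modified quotas Oakdale 7.037, Rivermont 1.144, Pinehurst 3.976, Claybrook 2.217, Stonebridge 3.750.
Rounding up: Oakdale 8, Rivermont 2, Pinehurst 4, Claybrook 3, Stonebridge 4 (total 21).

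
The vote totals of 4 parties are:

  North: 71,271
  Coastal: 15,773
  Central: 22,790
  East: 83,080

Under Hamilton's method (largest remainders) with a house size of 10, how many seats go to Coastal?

Standard divisor: 192914 ÷ 10 ≈ 19291.4.
Standard quotas: North 3.6944, Coastal 0.8176, Central 1.1814, East 4.3066.
Lower quotas: North 3, Coastal 0, Central 1, East 4 (sum 8, leaving 2 seats).
Remainders in descending order: Coastal 0.8176, North 0.6944, East 0.3066, Central 0.1814.
Largest remainders: Coastal, North receive the extra seats.
Coastal receives 1.

1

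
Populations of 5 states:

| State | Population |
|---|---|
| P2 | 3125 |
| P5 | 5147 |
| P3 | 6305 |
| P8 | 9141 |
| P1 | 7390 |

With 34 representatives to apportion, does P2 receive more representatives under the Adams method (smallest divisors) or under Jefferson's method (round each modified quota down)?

Adams

Adams: P2 4, P5 6, P3 7, P8 9, P1 8.
Jefferson: P2 3, P5 6, P3 7, P8 10, P1 8.
P2 gets 4 under Adams and 3 under Jefferson.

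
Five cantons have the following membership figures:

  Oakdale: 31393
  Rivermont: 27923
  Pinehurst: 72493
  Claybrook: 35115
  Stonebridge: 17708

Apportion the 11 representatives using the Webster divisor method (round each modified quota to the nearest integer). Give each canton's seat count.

Standard divisor 184632/11 ≈ 16784.727; standard quotas: Oakdale 1.870, Rivermont 1.664, Pinehurst 4.319, Claybrook 2.092, Stonebridge 1.055.
Rounding to the nearest integer gives Oakdale 2, Rivermont 2, Pinehurst 4, Claybrook 2, Stonebridge 1 — total 11, matching the house size, so no adjustment is needed.

Oakdale 2, Rivermont 2, Pinehurst 4, Claybrook 2, Stonebridge 1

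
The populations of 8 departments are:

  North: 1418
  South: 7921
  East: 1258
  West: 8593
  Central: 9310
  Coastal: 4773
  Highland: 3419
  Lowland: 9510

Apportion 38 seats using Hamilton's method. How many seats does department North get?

Standard divisor: 46202 ÷ 38 ≈ 1215.842.
Standard quotas: North 1.1663, South 6.5148, East 1.0347, West 7.0675, Central 7.6572, Coastal 3.9257, Highland 2.8120, Lowland 7.8217.
Lower quotas: North 1, South 6, East 1, West 7, Central 7, Coastal 3, Highland 2, Lowland 7 (sum 34, leaving 4 seats).
Remainders in descending order: Coastal 0.9257, Lowland 0.8217, Highland 0.8120, Central 0.6572, South 0.5148, North 0.1663, West 0.0675, East 0.0347.
The surplus seats go to Coastal, Lowland, Highland, Central.
North receives 1.

1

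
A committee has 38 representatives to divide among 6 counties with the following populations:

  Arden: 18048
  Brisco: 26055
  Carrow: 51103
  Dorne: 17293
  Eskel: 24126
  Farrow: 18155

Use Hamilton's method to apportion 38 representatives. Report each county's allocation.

Standard divisor: 154780 ÷ 38 ≈ 4073.158.
Standard quotas: Arden 4.4310, Brisco 6.3968, Carrow 12.5463, Dorne 4.2456, Eskel 5.9232, Farrow 4.4572.
Lower quotas: Arden 4, Brisco 6, Carrow 12, Dorne 4, Eskel 5, Farrow 4 (sum 35, leaving 3 seats).
Remainders in descending order: Eskel 0.9232, Carrow 0.5463, Farrow 0.4572, Arden 0.4310, Brisco 0.3968, Dorne 0.2456.
Largest remainders: Eskel, Carrow, Farrow receive the extra seats.

Arden=4, Brisco=6, Carrow=13, Dorne=4, Eskel=6, Farrow=5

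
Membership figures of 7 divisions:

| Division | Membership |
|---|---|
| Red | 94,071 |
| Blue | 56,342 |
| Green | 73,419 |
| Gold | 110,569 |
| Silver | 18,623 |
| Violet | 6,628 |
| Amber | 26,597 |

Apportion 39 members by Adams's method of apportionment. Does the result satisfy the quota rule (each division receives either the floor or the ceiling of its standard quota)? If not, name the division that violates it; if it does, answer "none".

Standard quotas: Red 9.498, Blue 5.689, Green 7.413, Gold 11.164, Silver 1.880, Violet 0.669, Amber 2.686.
Adams allocation: Red 9, Blue 6, Green 7, Gold 11, Silver 2, Violet 1, Amber 3.
Every allocation lies between the lower and upper quota.

none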